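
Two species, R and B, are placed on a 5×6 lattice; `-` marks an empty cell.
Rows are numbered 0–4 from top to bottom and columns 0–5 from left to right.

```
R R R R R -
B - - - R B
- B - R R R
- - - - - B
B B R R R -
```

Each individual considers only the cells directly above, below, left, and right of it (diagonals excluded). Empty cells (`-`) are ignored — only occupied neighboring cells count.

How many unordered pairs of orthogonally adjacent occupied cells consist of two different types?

Scan each occupied cell's neighbors to the right and below so each pair is counted once.
Row 0: R(0,0)–R(0,1)= R(0,0)–B(1,0)≠ R(0,1)–R(0,2)= R(0,2)–R(0,3)= R(0,3)–R(0,4)= R(0,4)–R(1,4)=  → 1/6 unlike.
Row 1: R(1,4)–B(1,5)≠ R(1,4)–R(2,4)= B(1,5)–R(2,5)≠  → 2/3 unlike.
Row 2: R(2,3)–R(2,4)= R(2,4)–R(2,5)= R(2,5)–B(3,5)≠  → 1/3 unlike.
Row 4: B(4,0)–B(4,1)= B(4,1)–R(4,2)≠ R(4,2)–R(4,3)= R(4,3)–R(4,4)=  → 1/4 unlike.
Total adjacent occupied pairs: 16; unlike-type pairs: 5.

5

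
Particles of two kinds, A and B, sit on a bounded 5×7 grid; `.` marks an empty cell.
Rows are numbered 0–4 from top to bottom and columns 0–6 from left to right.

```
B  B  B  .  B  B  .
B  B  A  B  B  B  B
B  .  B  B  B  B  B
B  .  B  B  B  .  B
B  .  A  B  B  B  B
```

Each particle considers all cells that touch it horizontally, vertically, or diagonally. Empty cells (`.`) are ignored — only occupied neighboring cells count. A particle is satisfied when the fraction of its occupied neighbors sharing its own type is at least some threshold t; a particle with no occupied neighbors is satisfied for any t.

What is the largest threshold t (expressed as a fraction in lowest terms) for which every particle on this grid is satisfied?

0/1

(0,0)B 3/3
(0,1)B 4/5
(0,2)B 3/4
(0,4)B 4/4
(0,5)B 4/4
(1,0)B 4/4
(1,1)B 6/7
(1,2)A 0/6
(1,3)B 6/7
(1,4)B 7/7
(1,5)B 7/7
(1,6)B 4/4
(2,0)B 3/3
(2,2)B 5/6
(2,3)B 7/8
(2,4)B 7/7
(2,5)B 7/7
(2,6)B 4/4
(3,0)B 2/2
(3,2)B 4/5
(3,3)B 7/8
(3,4)B 7/7
(3,6)B 4/4
(4,0)B 1/1
(4,2)A 0/3
(4,3)B 4/5
(4,4)B 4/4
(4,5)B 4/4
(4,6)B 2/2
The smallest same-type fraction is 0/6 at (1,2), which reduces to 0/1. Any threshold above that leaves this particle unsatisfied.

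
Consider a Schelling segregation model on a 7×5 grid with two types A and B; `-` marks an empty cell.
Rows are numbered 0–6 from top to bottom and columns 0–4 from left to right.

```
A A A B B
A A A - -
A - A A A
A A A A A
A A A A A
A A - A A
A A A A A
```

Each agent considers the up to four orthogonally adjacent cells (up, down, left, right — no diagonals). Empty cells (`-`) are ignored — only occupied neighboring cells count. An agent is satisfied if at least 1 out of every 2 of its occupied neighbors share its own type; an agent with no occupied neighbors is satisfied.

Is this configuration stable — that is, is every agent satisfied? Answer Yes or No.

(0,0)A 2/2 ok
(0,1)A 3/3 ok
(0,2)A 2/3 ok
(0,3)B 1/2 ok
(0,4)B 1/1 ok
(1,0)A 3/3 ok
(1,1)A 3/3 ok
(1,2)A 3/3 ok
(2,0)A 2/2 ok
(2,2)A 3/3 ok
(2,3)A 3/3 ok
(2,4)A 2/2 ok
(3,0)A 3/3 ok
(3,1)A 3/3 ok
(3,2)A 4/4 ok
(3,3)A 4/4 ok
(3,4)A 3/3 ok
(4,0)A 3/3 ok
(4,1)A 4/4 ok
(4,2)A 3/3 ok
(4,3)A 4/4 ok
(4,4)A 3/3 ok
(5,0)A 3/3 ok
(5,1)A 3/3 ok
(5,3)A 3/3 ok
(5,4)A 3/3 ok
(6,0)A 2/2 ok
(6,1)A 3/3 ok
(6,2)A 2/2 ok
(6,3)A 3/3 ok
(6,4)A 2/2 ok
All meet the threshold, so the configuration is stable.

Yes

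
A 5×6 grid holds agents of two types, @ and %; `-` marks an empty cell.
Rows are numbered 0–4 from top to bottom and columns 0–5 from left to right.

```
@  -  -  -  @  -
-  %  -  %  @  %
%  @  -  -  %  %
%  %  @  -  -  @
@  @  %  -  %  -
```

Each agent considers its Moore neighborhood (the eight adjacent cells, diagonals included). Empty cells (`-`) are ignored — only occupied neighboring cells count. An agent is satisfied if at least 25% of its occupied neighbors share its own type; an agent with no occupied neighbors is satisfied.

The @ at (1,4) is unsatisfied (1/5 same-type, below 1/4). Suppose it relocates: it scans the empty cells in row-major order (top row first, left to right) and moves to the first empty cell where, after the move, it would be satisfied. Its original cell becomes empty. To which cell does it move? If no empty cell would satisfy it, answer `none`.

Vacating (1,4). Empty cells in order:
  (0,1): 1/2 same-type → satisfied — stop here.

(0,1)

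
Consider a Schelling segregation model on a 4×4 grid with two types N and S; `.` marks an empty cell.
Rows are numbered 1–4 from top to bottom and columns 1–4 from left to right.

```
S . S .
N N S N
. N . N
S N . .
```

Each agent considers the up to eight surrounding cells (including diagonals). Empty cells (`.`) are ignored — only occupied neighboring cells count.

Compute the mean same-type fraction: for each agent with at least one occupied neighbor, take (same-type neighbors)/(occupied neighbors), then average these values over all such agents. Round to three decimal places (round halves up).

0.353

(1,1)S 0/2
(1,3)S 1/3
(2,1)N 2/3
(2,2)N 2/5
(2,3)S 1/5
(2,4)N 1/3
(3,2)N 3/5
(3,4)N 1/2
(4,1)S 0/2
(4,2)N 1/2
Sum over 10 agents: 0/2 + 1/3 + 2/3 + 2/5 + 1/5 + 1/3 + 3/5 + 1/2 + 0/2 + 1/2 = 53/15; mean = 53/15 ÷ 10 = 53/150 = 0.353333… → 0.353.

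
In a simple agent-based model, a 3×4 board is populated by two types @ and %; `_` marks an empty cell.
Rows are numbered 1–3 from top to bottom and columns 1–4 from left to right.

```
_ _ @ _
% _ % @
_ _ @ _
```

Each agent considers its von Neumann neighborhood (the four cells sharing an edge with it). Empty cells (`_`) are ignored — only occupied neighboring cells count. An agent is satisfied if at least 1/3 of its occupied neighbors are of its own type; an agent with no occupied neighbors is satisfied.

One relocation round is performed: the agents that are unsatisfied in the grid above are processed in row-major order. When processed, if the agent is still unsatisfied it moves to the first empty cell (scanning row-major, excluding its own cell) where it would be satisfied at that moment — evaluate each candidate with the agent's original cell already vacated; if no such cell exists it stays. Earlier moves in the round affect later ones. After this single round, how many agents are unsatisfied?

Initially unsatisfied (in order): (1,3), (2,3), (2,4), (3,3).
  (1,3) → (1,2).
  (2,3) → (1,1).
  (2,4): now satisfied by earlier moves; stays.
  (3,3): now satisfied by earlier moves; stays.
Resulting grid:
% @ _ _
% _ _ @
_ _ @ _
Unsatisfied now: (1,2).

1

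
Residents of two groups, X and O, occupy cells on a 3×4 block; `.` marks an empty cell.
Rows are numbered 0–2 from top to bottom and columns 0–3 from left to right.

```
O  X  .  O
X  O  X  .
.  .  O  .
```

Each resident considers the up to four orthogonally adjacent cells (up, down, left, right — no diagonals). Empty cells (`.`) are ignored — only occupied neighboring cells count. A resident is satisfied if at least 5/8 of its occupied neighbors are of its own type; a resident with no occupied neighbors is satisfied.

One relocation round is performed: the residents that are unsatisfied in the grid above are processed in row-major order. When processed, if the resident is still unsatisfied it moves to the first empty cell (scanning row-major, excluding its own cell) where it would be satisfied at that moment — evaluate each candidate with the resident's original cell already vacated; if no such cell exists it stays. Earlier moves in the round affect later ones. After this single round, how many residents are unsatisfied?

0

Initially unsatisfied (in order): (0,0), (0,1), (1,0), (1,1), (1,2), (2,2).
  (0,0) → (2,1).
  (0,1) → (0,0).
  (1,0): no empty cell satisfies it; stays.
  (1,1) → (2,3).
  (1,2) → (0,1).
  (2,2): now satisfied by earlier moves; stays.
Resulting grid:
X X . O
X . . .
. O O O
All satisfied now.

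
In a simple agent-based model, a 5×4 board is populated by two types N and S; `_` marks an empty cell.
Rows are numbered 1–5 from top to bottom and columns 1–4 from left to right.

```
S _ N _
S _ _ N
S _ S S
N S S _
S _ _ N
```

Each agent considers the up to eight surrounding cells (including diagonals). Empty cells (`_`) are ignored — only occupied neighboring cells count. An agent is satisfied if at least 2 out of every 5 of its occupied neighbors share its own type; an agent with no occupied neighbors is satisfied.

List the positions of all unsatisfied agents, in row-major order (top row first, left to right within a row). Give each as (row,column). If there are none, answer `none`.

(1,1)S 1/1 satisfied
(1,3)N 1/1 satisfied
(2,1)S 2/2 satisfied
(2,4)N 1/3 not
(3,1)S 2/3 satisfied
(3,3)S 3/4 satisfied
(3,4)S 2/3 satisfied
(4,1)N 0/3 not
(4,2)S 4/5 satisfied
(4,3)S 3/4 satisfied
(5,1)S 1/2 satisfied
(5,4)N 0/1 not

(2,4), (4,1), (5,4)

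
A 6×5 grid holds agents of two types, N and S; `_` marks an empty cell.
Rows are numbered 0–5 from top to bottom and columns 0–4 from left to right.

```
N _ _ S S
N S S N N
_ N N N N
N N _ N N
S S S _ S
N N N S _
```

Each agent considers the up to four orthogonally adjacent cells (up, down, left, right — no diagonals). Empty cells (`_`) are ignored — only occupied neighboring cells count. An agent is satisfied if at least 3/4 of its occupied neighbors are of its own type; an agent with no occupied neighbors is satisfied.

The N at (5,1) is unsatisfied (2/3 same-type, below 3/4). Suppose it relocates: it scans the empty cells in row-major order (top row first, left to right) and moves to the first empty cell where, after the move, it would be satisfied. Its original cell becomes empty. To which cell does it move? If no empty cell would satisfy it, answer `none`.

(2,0)

Vacating (5,1). Empty cells in order:
  (0,1): 1/2 same-type → still unsatisfied.
  (0,2): 0/2 same-type → still unsatisfied.
  (2,0): 3/3 same-type → satisfied — stop here.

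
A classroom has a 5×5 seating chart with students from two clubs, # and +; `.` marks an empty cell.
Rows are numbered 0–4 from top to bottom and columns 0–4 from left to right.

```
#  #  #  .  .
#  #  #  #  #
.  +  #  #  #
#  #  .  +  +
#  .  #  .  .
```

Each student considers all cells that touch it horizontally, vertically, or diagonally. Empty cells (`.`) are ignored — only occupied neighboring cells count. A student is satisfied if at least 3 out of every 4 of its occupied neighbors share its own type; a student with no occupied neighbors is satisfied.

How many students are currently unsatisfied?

Row 0: (0,0)# 3/3 ok · (0,1)# 5/5 ok · (0,2)# 4/4 ok
Row 1: (1,0)# 3/4 ok · (1,1)# 6/7 ok · (1,2)# 6/7 ok · (1,3)# 6/6 ok · (1,4)# 3/3 ok
Row 2: (2,1)+ 0/6 unhappy · (2,2)# 5/7 unhappy · (2,3)# 5/7 unhappy · (2,4)# 3/5 unhappy
Row 3: (3,0)# 2/3 unhappy · (3,1)# 4/5 ok · (3,3)+ 1/5 unhappy · (3,4)+ 1/3 unhappy
Row 4: (4,0)# 2/2 ok · (4,2)# 1/2 unhappy
Unsatisfied: (2,1), (2,2), (2,3), (2,4), (3,0), (3,3), (3,4), (4,2) — 8 in total.

8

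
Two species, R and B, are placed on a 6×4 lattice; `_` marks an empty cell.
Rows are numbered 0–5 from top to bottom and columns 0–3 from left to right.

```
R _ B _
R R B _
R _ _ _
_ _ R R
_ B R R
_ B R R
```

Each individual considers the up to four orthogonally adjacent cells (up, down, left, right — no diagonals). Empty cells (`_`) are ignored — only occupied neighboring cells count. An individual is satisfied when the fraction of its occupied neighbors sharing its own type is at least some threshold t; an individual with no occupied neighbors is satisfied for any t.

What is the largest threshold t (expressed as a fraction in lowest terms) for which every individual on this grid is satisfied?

1/2

Row 0: (0,0)R 1/1 · (0,2)B 1/1
Row 1: (1,0)R 3/3 · (1,1)R 1/2 · (1,2)B 1/2
Row 2: (2,0)R 1/1
Row 3: (3,2)R 2/2 · (3,3)R 2/2
Row 4: (4,1)B 1/2 · (4,2)R 3/4 · (4,3)R 3/3
Row 5: (5,1)B 1/2 · (5,2)R 2/3 · (5,3)R 2/2
The smallest same-type fraction is 1/2 at (1,1), which reduces to 1/2. Any threshold above that leaves this individual unsatisfied.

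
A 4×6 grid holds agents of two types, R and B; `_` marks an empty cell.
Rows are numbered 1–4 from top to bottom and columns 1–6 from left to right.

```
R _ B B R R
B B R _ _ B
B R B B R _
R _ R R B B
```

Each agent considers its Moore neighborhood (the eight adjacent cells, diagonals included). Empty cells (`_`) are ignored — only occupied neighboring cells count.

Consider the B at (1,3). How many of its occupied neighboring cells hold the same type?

Occupied neighbors of (1,3): (1,4)=B, (2,2)=B, (2,3)=R.
Same type (B): 2 of 3.

2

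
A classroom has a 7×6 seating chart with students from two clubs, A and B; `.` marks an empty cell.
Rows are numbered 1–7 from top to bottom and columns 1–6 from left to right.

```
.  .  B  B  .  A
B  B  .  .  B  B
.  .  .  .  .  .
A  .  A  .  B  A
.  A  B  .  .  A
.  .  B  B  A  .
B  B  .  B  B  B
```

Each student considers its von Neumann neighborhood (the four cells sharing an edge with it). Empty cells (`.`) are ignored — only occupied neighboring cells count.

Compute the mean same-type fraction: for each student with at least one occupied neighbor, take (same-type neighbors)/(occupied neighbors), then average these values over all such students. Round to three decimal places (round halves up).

(1,3)B 1/1
(1,4)B 1/1
(1,6)A 0/1
(2,1)B 1/1
(2,2)B 1/1
(2,5)B 1/1
(2,6)B 1/2
(4,1)A — no occupied neighbors
(4,3)A 0/1
(4,5)B 0/1
(4,6)A 1/2
(5,2)A 0/1
(5,3)B 1/3
(5,6)A 1/1
(6,3)B 2/2
(6,4)B 2/3
(6,5)A 0/2
(7,1)B 1/1
(7,2)B 1/1
(7,4)B 2/2
(7,5)B 2/3
(7,6)B 1/1
Sum over 21 students: 1/1 + 1/1 + 0/1 + 1/1 + 1/1 + 1/1 + 1/2 + 0/1 + 0/1 + 1/2 + 0/1 + 1/3 + 1/1 + 2/2 + 2/3 + 0/2 + 1/1 + 1/1 + 2/2 + 2/3 + 1/1 = 41/3; mean = 41/3 ÷ 21 = 41/63 = 0.650793… → 0.651.

0.651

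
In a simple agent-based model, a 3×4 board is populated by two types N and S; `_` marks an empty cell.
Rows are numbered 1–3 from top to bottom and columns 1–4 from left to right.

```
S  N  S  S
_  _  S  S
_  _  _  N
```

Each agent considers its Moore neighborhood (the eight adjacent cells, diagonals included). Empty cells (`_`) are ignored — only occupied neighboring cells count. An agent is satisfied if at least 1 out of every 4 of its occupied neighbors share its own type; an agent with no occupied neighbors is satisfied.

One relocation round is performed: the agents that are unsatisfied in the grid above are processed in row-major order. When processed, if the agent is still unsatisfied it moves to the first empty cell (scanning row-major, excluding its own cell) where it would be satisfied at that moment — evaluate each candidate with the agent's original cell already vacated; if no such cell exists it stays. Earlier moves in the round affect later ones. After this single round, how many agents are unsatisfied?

0

Initially unsatisfied (in order): (1,1), (1,2), (3,4).
  (1,1) → (2,2).
  (1,2) → (3,3).
  (3,4): now satisfied by earlier moves; stays.
Resulting grid:
_ _ S S
_ S S S
_ _ N N
All satisfied now.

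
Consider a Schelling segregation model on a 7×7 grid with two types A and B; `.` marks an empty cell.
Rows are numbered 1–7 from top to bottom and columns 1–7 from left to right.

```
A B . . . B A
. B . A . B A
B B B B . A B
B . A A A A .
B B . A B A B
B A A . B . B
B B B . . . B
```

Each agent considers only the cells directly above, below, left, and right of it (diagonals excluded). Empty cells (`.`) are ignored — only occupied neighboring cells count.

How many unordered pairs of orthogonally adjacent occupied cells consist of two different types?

Scan each occupied cell's neighbors to the right and below so each pair is counted once.
From row 1: 2 unlike of 5 pairs (running 2/5).
From row 2: 4 unlike of 5 pairs (running 6/10).
From row 3: 3 unlike of 8 pairs (running 9/18).
From row 4: 1 unlike of 7 pairs (running 10/25).
From row 5: 4 unlike of 8 pairs (running 14/33).
From row 6: 3 unlike of 6 pairs (running 17/39).
From row 7: 0 unlike of 2 pairs (running 17/41).
Total adjacent occupied pairs: 41; unlike-type pairs: 17.

17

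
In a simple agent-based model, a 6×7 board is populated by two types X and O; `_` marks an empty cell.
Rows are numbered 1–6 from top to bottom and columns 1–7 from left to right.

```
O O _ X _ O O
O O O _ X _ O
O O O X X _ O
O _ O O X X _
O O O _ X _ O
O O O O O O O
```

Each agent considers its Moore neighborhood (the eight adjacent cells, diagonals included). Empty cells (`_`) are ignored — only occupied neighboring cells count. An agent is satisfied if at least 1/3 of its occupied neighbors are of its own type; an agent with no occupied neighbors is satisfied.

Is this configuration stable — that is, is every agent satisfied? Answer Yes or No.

Row 1: (1,1)O 3/3 ✓ · (1,2)O 4/4 ✓ · (1,4)X 1/2 ✓ · (1,6)O 2/3 ✓ · (1,7)O 2/2 ✓
Row 2: (2,1)O 5/5 ✓ · (2,2)O 7/7 ✓ · (2,3)O 4/6 ✓ · (2,5)X 3/4 ✓ · (2,7)O 3/3 ✓
Row 3: (3,1)O 4/4 ✓ · (3,2)O 7/7 ✓ · (3,3)O 5/6 ✓ · (3,4)X 3/7 ✓ · (3,5)X 4/5 ✓ · (3,7)O 1/2 ✓
Row 4: (4,1)O 4/4 ✓ · (4,3)O 5/6 ✓ · (4,4)O 3/7 ✓ · (4,5)X 4/5 ✓ · (4,6)X 3/5 ✓
Row 5: (5,1)O 4/4 ✓ · (5,2)O 7/7 ✓ · (5,3)O 6/6 ✓ · (5,5)X 2/6 ✓ · (5,7)O 2/3 ✓
Row 6: (6,1)O 3/3 ✓ · (6,2)O 5/5 ✓ · (6,3)O 4/4 ✓ · (6,4)O 3/4 ✓ · (6,5)O 2/3 ✓ · (6,6)O 3/4 ✓ · (6,7)O 2/2 ✓
All meet the threshold, so the configuration is stable.

Yes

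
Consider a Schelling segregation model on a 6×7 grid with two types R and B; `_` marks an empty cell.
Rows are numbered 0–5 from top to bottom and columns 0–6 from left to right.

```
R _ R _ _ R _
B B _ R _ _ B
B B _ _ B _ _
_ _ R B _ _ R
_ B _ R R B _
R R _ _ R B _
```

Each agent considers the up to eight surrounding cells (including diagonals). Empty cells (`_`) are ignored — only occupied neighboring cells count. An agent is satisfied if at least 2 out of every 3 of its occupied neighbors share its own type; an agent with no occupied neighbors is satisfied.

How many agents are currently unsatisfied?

17

(0,0)R 0/2 not
(0,2)R 1/2 not
(0,5)R 0/1 not
(1,0)B 3/4 satisfied
(1,1)B 3/5 not
(1,3)R 1/2 not
(1,6)B 0/1 not
(2,0)B 3/3 satisfied
(2,1)B 3/4 satisfied
(2,4)B 1/2 not
(3,2)R 1/4 not
(3,3)B 1/4 not
(3,6)R 0/1 not
(4,1)B 0/3 not
(4,3)R 3/4 satisfied
(4,4)R 2/5 not
(4,5)B 1/4 not
(5,0)R 1/2 not
(5,1)R 1/2 not
(5,4)R 2/4 not
(5,5)B 1/3 not
Unsatisfied: (0,0), (0,2), (0,5), (1,1), (1,3), (1,6), (2,4), (3,2), (3,3), (3,6), (4,1), (4,4), (4,5), (5,0), (5,1), (5,4), (5,5) — 17 in total.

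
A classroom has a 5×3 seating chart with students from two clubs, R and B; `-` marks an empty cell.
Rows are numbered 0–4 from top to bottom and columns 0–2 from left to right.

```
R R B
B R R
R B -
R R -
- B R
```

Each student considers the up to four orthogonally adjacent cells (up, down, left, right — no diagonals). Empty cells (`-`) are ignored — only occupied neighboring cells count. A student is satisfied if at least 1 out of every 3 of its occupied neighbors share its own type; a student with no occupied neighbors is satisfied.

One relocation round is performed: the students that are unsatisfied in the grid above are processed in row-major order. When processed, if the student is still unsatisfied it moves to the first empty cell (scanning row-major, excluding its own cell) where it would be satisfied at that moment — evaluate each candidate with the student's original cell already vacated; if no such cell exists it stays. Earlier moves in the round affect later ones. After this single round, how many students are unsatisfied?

Initially unsatisfied (in order): (0,2), (1,0), (2,1), (4,1), (4,2).
  (0,2) → (2,2).
  (1,0) → (3,2).
  (2,1) → (4,0).
  (4,1): now satisfied by earlier moves; stays.
  (4,2) → (0,2).
Resulting grid:
R R R
- R R
R - B
R R B
B B -
All satisfied now.

0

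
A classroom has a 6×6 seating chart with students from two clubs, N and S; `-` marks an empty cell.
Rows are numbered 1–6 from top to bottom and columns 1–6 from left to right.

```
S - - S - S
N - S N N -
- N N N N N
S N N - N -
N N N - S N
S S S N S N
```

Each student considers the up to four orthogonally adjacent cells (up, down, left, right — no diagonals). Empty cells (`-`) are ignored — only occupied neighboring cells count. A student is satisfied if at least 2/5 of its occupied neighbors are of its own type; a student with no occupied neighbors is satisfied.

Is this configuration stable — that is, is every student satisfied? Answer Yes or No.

No

(1,1)S 0/1 not
(1,4)S 0/1 not
(1,6)S 0/0 satisfied
(2,1)N 0/1 not
(2,3)S 0/2 not
(2,4)N 2/4 satisfied
(2,5)N 2/2 satisfied
(3,2)N 2/2 satisfied
(3,3)N 3/4 satisfied
(3,4)N 3/3 satisfied
(3,5)N 4/4 satisfied
(3,6)N 1/1 satisfied
(4,1)S 0/2 not
(4,2)N 3/4 satisfied
(4,3)N 3/3 satisfied
(4,5)N 1/2 satisfied
(5,1)N 1/3 not
(5,2)N 3/4 satisfied
(5,3)N 2/3 satisfied
(5,5)S 1/3 not
(5,6)N 1/2 satisfied
(6,1)S 1/2 satisfied
(6,2)S 2/3 satisfied
(6,3)S 1/3 not
(6,4)N 0/2 not
(6,5)S 1/3 not
(6,6)N 1/2 satisfied
For instance (1,1) has only 0/1 same-type neighbors, below 2/5.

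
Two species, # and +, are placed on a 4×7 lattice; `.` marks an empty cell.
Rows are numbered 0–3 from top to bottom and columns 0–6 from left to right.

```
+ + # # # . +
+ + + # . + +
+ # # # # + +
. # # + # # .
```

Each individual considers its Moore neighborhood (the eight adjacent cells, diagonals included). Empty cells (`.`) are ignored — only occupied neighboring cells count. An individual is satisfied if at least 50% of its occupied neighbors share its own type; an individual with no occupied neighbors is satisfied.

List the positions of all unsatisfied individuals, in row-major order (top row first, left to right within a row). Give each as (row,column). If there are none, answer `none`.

(0,2), (1,2), (2,1), (3,3)

(0,0)+ 3/3 ✓
(0,1)+ 4/5 ✓
(0,2)# 2/5 ✗
(0,3)# 3/4 ✓
(0,4)# 2/3 ✓
(0,6)+ 2/2 ✓
(1,0)+ 4/5 ✓
(1,1)+ 5/8 ✓
(1,2)+ 2/8 ✗
(1,3)# 6/7 ✓
(1,5)+ 4/6 ✓
(1,6)+ 4/4 ✓
(2,0)+ 2/4 ✓
(2,1)# 3/7 ✗
(2,2)# 5/8 ✓
(2,3)# 5/7 ✓
(2,4)# 4/7 ✓
(2,5)+ 3/6 ✓
(2,6)+ 3/4 ✓
(3,1)# 3/4 ✓
(3,2)# 4/5 ✓
(3,3)+ 0/5 ✗
(3,4)# 3/5 ✓
(3,5)# 2/4 ✓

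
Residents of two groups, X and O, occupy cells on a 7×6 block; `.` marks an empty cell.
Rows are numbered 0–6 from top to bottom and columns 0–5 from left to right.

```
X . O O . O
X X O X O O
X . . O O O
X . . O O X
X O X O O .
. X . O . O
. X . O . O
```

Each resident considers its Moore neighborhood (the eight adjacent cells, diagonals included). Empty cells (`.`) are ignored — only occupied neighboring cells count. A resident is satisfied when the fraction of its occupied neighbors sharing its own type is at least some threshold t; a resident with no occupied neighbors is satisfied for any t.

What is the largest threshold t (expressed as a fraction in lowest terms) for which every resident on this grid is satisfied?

(0,0)X 2/2
(0,2)O 2/4
(0,3)O 3/4
(0,5)O 2/2
(1,0)X 3/3
(1,1)X 3/5
(1,2)O 3/5
(1,3)X 0/6
(1,4)O 6/7
(1,5)O 4/4
(2,0)X 3/3
(2,3)O 5/6
(2,4)O 6/8
(2,5)O 4/5
(3,0)X 2/3
(3,3)O 5/6
(3,4)O 6/7
(3,5)X 0/4
(4,0)X 2/3
(4,1)O 0/4
(4,2)X 1/5
(4,3)O 4/5
(4,4)O 5/6
(5,1)X 3/4
(5,3)O 3/4
(5,5)O 2/2
(6,1)X 1/1
(6,3)O 1/1
(6,5)O 1/1
The smallest same-type fraction is 0/6 at (1,3), which reduces to 0/1. Any threshold above that leaves this resident unsatisfied.

0/1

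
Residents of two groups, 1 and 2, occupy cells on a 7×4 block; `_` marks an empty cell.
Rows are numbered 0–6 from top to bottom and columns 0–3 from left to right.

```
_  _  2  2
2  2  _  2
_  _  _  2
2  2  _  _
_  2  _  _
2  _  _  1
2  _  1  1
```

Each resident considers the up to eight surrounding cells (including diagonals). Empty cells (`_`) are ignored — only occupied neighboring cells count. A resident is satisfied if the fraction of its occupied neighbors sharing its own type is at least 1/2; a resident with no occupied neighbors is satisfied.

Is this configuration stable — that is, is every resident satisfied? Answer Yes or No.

Yes

Row 0: (0,2)2 3/3 satisfied · (0,3)2 2/2 satisfied
Row 1: (1,0)2 1/1 satisfied · (1,1)2 2/2 satisfied · (1,3)2 3/3 satisfied
Row 2: (2,3)2 1/1 satisfied
Row 3: (3,0)2 2/2 satisfied · (3,1)2 2/2 satisfied
Row 4: (4,1)2 3/3 satisfied
Row 5: (5,0)2 2/2 satisfied · (5,3)1 2/2 satisfied
Row 6: (6,0)2 1/1 satisfied · (6,2)1 2/2 satisfied · (6,3)1 2/2 satisfied
All meet the threshold, so the configuration is stable.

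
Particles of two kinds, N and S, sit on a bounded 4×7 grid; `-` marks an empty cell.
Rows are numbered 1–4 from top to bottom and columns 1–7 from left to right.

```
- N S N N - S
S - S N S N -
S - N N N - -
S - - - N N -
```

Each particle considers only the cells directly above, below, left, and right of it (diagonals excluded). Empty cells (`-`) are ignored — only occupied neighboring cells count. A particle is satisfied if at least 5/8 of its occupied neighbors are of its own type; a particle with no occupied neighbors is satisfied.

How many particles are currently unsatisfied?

8

(1,2)N 0/1 ✗
(1,3)S 1/3 ✗
(1,4)N 2/3 ✓
(1,5)N 1/2 ✗
(1,7)S 0/0 ✓
(2,1)S 1/1 ✓
(2,3)S 1/3 ✗
(2,4)N 2/4 ✗
(2,5)S 0/4 ✗
(2,6)N 0/1 ✗
(3,1)S 2/2 ✓
(3,3)N 1/2 ✗
(3,4)N 3/3 ✓
(3,5)N 2/3 ✓
(4,1)S 1/1 ✓
(4,5)N 2/2 ✓
(4,6)N 1/1 ✓
Unsatisfied: (1,2), (1,3), (1,5), (2,3), (2,4), (2,5), (2,6), (3,3) — 8 in total.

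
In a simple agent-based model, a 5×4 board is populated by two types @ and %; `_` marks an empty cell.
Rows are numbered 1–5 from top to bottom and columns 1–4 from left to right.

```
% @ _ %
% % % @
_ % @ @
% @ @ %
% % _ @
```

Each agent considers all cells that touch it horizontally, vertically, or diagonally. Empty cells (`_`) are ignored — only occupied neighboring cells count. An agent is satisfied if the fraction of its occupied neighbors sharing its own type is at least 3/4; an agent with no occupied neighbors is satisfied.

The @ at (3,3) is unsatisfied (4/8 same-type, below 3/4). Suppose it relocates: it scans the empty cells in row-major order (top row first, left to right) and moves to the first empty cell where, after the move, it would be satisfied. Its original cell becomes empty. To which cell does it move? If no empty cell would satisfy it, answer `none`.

none

Vacating (3,3). Empty cells in order:
  (1,3): 2/5 same-type → still unsatisfied.
  (3,1): 1/5 same-type → still unsatisfied.
  (5,3): 3/5 same-type → still unsatisfied.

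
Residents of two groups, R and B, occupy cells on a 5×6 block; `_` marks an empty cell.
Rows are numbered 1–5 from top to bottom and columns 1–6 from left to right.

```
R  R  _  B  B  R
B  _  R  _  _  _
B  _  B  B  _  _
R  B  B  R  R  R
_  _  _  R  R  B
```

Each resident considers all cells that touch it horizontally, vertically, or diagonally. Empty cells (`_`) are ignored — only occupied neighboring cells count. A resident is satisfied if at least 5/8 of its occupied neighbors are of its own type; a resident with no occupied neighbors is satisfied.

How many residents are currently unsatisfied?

12

(1,1)R 1/2 unhappy
(1,2)R 2/3 ok
(1,4)B 1/2 unhappy
(1,5)B 1/2 unhappy
(1,6)R 0/1 unhappy
(2,1)B 1/3 unhappy
(2,3)R 1/4 unhappy
(3,1)B 2/3 ok
(3,3)B 3/5 unhappy
(3,4)B 2/5 unhappy
(4,1)R 0/2 unhappy
(4,2)B 3/4 ok
(4,3)B 3/5 unhappy
(4,4)R 3/6 unhappy
(4,5)R 4/6 ok
(4,6)R 2/3 ok
(5,4)R 3/4 ok
(5,5)R 4/5 ok
(5,6)B 0/3 unhappy
Unsatisfied: (1,1), (1,4), (1,5), (1,6), (2,1), (2,3), (3,3), (3,4), (4,1), (4,3), (4,4), (5,6) — 12 in total.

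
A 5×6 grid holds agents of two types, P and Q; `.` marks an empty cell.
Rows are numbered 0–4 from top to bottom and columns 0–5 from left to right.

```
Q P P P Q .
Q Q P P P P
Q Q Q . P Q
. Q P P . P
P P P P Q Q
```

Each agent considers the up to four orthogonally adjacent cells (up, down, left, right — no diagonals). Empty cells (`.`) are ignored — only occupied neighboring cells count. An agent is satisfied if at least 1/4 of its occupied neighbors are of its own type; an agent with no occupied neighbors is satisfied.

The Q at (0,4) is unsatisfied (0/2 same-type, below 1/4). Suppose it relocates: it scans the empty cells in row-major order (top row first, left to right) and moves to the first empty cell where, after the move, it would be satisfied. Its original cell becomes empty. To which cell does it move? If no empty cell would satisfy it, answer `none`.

(2,3)

Vacating (0,4). Empty cells in order:
  (0,5): 0/1 same-type → still unsatisfied.
  (2,3): 1/4 same-type → satisfied — stop here.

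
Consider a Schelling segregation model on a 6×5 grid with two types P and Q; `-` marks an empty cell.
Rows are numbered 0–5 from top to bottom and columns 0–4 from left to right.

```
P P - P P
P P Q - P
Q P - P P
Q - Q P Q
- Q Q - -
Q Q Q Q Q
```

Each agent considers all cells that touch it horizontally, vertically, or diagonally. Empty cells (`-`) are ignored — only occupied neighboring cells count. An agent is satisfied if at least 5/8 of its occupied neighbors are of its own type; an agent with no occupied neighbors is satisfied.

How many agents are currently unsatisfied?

7

(0,0)P 3/3 ✓
(0,1)P 3/4 ✓
(0,3)P 2/3 ✓
(0,4)P 2/2 ✓
(1,0)P 4/5 ✓
(1,1)P 4/6 ✓
(1,2)Q 0/5 ✗
(1,4)P 4/4 ✓
(2,0)Q 1/4 ✗
(2,1)P 2/6 ✗
(2,3)P 3/6 ✗
(2,4)P 3/4 ✓
(3,0)Q 2/3 ✓
(3,2)Q 2/5 ✗
(3,3)P 2/5 ✗
(3,4)Q 0/3 ✗
(4,1)Q 6/6 ✓
(4,2)Q 5/6 ✓
(5,0)Q 2/2 ✓
(5,1)Q 4/4 ✓
(5,2)Q 4/4 ✓
(5,3)Q 3/3 ✓
(5,4)Q 1/1 ✓
Unsatisfied: (1,2), (2,0), (2,1), (2,3), (3,2), (3,3), (3,4) — 7 in total.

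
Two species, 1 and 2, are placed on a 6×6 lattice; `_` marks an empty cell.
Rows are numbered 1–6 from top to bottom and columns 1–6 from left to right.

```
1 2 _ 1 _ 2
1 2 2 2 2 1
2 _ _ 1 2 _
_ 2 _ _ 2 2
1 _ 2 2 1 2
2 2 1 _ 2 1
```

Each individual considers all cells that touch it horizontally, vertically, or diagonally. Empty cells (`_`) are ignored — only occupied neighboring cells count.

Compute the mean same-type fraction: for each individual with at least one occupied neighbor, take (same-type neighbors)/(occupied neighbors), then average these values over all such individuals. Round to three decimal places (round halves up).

0.433

Row 1: (1,1)1 1/3 · (1,2)2 2/4 · (1,4)1 0/3 · (1,6)2 1/2
Row 2: (2,1)1 1/4 · (2,2)2 3/5 · (2,3)2 3/5 · (2,4)2 3/5 · (2,5)2 3/6 · (2,6)1 0/3
Row 3: (3,1)2 2/3 · (3,4)1 0/5 · (3,5)2 4/6
Row 4: (4,2)2 2/3 · (4,5)2 4/6 · (4,6)2 3/4
Row 5: (5,1)1 0/3 · (5,3)2 3/4 · (5,4)2 3/5 · (5,5)1 1/6 · (5,6)2 3/5
Row 6: (6,1)2 1/2 · (6,2)2 2/4 · (6,3)1 0/3 · (6,5)2 2/4 · (6,6)1 1/3
Sum over 26 individuals: 1/3 + 2/4 + 0/3 + 1/2 + 1/4 + 3/5 + 3/5 + 3/5 + 3/6 + 0/3 + 2/3 + 0/5 + 4/6 + 2/3 + 4/6 + 3/4 + 0/3 + 3/4 + 3/5 + 1/6 + 3/5 + 1/2 + 2/4 + 0/3 + 2/4 + 1/3 = 45/4; mean = 45/4 ÷ 26 = 45/104 = 0.432692… → 0.433.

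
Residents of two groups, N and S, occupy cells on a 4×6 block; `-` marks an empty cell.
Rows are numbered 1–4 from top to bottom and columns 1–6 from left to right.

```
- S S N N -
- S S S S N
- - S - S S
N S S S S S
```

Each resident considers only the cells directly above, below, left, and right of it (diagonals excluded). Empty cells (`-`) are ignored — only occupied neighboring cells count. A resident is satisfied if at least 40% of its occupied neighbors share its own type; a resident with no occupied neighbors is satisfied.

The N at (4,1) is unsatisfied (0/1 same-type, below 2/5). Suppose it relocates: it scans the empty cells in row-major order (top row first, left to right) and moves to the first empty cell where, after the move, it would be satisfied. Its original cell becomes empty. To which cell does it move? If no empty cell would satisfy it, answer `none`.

Vacating (4,1). Empty cells in order:
  (1,1): 0/1 same-type → still unsatisfied.
  (1,6): 2/2 same-type → satisfied — stop here.

(1,6)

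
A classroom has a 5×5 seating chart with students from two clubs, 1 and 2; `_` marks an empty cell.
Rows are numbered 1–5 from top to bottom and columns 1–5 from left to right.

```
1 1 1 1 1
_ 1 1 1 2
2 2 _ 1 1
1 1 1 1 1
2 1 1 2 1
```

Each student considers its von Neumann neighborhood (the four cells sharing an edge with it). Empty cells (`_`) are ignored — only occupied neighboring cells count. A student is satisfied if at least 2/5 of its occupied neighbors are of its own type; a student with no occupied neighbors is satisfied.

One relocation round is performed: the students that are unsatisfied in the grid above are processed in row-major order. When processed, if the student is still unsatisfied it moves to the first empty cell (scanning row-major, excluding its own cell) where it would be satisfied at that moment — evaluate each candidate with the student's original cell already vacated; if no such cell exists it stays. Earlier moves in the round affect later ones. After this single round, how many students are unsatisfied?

Initially unsatisfied (in order): (2,5), (3,2), (4,1), (5,1), (5,4).
  (2,5): no empty cell satisfies it; stays.
  (3,2): no empty cell satisfies it; stays.
  (4,1) → (2,1).
  (5,1) → (4,1).
  (5,4) → (5,1).
Resulting grid:
1 1 1 1 1
1 1 1 1 2
2 2 _ 1 1
2 1 1 1 1
2 1 1 _ 1
Unsatisfied now: (2,5), (3,2).

2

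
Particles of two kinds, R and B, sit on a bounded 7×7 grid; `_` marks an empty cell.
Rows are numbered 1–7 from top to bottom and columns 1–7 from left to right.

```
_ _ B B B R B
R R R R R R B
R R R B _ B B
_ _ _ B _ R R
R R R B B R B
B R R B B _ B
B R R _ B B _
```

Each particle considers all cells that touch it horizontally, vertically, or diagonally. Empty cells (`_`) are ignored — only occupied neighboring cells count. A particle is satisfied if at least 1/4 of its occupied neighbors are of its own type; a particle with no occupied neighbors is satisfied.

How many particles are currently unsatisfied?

Row 1: (1,3)B 1/4 ok · (1,4)B 2/5 ok · (1,5)B 1/5 unhappy · (1,6)R 2/5 ok · (1,7)B 1/3 ok
Row 2: (2,1)R 3/3 ok · (2,2)R 5/6 ok · (2,3)R 4/7 ok · (2,4)R 3/7 ok · (2,5)R 3/7 ok · (2,6)R 2/7 ok · (2,7)B 3/5 ok
Row 3: (3,1)R 3/3 ok · (3,2)R 5/5 ok · (3,3)R 4/6 ok · (3,4)B 1/5 unhappy · (3,6)B 2/6 ok · (3,7)B 2/5 ok
Row 4: (4,4)B 3/5 ok · (4,6)R 2/6 ok · (4,7)R 2/5 ok
Row 5: (5,1)R 2/3 ok · (5,2)R 4/5 ok · (5,3)R 3/6 ok · (5,4)B 4/6 ok · (5,5)B 4/6 ok · (5,6)R 2/6 ok · (5,7)B 1/4 ok
Row 6: (6,1)B 1/5 unhappy · (6,2)R 6/8 ok · (6,3)R 5/7 ok · (6,4)B 4/7 ok · (6,5)B 5/6 ok · (6,7)B 2/3 ok
Row 7: (7,1)B 1/3 ok · (7,2)R 3/5 ok · (7,3)R 3/4 ok · (7,5)B 3/3 ok · (7,6)B 3/3 ok
Unsatisfied: (1,5), (3,4), (6,1) — 3 in total.

3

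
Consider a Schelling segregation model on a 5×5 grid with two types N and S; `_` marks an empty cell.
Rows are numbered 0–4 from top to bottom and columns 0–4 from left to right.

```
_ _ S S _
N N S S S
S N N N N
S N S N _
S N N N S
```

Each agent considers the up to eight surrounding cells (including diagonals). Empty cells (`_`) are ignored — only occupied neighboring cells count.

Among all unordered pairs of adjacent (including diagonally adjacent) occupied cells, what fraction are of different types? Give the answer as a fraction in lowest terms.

Scan each occupied cell's neighbors to the right and below (and the two forward diagonals) so each pair is counted once.
From row 0: 1 unlike of 7 pairs (running 1/7).
From row 1: 11 unlike of 17 pairs (running 12/24).
From row 2: 6 unlike of 15 pairs (running 18/39).
From row 3: 9 unlike of 14 pairs (running 27/53).
From row 4: 2 unlike of 4 pairs (running 29/57).
Total adjacent occupied pairs: 57; unlike-type pairs: 29.
29/57 is already in lowest terms.

29/57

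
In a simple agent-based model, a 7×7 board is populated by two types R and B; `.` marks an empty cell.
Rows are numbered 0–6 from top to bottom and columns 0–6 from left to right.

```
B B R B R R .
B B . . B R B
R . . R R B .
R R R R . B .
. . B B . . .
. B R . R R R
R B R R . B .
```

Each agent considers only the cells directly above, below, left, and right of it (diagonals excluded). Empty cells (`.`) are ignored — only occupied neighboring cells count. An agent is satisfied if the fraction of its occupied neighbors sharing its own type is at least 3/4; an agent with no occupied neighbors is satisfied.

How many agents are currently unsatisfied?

Row 0: (0,0)B 2/2 satisfied · (0,1)B 2/3 not · (0,2)R 0/2 not · (0,3)B 0/2 not · (0,4)R 1/3 not · (0,5)R 2/2 satisfied
Row 1: (1,0)B 2/3 not · (1,1)B 2/2 satisfied · (1,4)B 0/3 not · (1,5)R 1/4 not · (1,6)B 0/1 not
Row 2: (2,0)R 1/2 not · (2,3)R 2/2 satisfied · (2,4)R 1/3 not · (2,5)B 1/3 not
Row 3: (3,0)R 2/2 satisfied · (3,1)R 2/2 satisfied · (3,2)R 2/3 not · (3,3)R 2/3 not · (3,5)B 1/1 satisfied
Row 4: (4,2)B 1/3 not · (4,3)B 1/2 not
Row 5: (5,1)B 1/2 not · (5,2)R 1/3 not · (5,4)R 1/1 satisfied · (5,5)R 2/3 not · (5,6)R 1/1 satisfied
Row 6: (6,0)R 0/1 not · (6,1)B 1/3 not · (6,2)R 2/3 not · (6,3)R 1/1 satisfied · (6,5)B 0/1 not
Unsatisfied: (0,1), (0,2), (0,3), (0,4), (1,0), (1,4), (1,5), (1,6), (2,0), (2,4), (2,5), (3,2), (3,3), (4,2), (4,3), (5,1), (5,2), (5,5), (6,0), (6,1), (6,2), (6,5) — 22 in total.

22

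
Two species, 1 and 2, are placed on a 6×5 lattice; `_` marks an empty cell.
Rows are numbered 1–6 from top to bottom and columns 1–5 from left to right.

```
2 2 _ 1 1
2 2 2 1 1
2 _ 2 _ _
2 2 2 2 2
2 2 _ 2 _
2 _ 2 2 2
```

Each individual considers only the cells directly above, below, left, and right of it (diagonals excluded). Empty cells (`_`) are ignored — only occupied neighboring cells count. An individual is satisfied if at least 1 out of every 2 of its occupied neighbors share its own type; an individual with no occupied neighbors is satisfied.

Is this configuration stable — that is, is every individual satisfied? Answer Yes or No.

Yes

(1,1)2 2/2 ✓
(1,2)2 2/2 ✓
(1,4)1 2/2 ✓
(1,5)1 2/2 ✓
(2,1)2 3/3 ✓
(2,2)2 3/3 ✓
(2,3)2 2/3 ✓
(2,4)1 2/3 ✓
(2,5)1 2/2 ✓
(3,1)2 2/2 ✓
(3,3)2 2/2 ✓
(4,1)2 3/3 ✓
(4,2)2 3/3 ✓
(4,3)2 3/3 ✓
(4,4)2 3/3 ✓
(4,5)2 1/1 ✓
(5,1)2 3/3 ✓
(5,2)2 2/2 ✓
(5,4)2 2/2 ✓
(6,1)2 1/1 ✓
(6,3)2 1/1 ✓
(6,4)2 3/3 ✓
(6,5)2 1/1 ✓
All meet the threshold, so the configuration is stable.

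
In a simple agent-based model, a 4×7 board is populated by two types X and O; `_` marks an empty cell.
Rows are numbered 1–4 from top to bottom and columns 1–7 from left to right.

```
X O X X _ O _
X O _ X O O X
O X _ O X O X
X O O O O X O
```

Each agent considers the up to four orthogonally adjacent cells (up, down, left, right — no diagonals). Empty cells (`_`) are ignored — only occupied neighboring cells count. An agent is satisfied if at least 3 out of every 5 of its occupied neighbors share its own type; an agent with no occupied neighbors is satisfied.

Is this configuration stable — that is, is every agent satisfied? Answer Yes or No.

(1,1)X 1/2 not
(1,2)O 1/3 not
(1,3)X 1/2 not
(1,4)X 2/2 satisfied
(1,6)O 1/1 satisfied
(2,1)X 1/3 not
(2,2)O 1/3 not
(2,4)X 1/3 not
(2,5)O 1/3 not
(2,6)O 3/4 satisfied
(2,7)X 1/2 not
(3,1)O 0/3 not
(3,2)X 0/3 not
(3,4)O 1/3 not
(3,5)X 0/4 not
(3,6)O 1/4 not
(3,7)X 1/3 not
(4,1)X 0/2 not
(4,2)O 1/3 not
(4,3)O 2/2 satisfied
(4,4)O 3/3 satisfied
(4,5)O 1/3 not
(4,6)X 0/3 not
(4,7)O 0/2 not
For instance (1,1) has only 1/2 same-type neighbors, below 3/5.

No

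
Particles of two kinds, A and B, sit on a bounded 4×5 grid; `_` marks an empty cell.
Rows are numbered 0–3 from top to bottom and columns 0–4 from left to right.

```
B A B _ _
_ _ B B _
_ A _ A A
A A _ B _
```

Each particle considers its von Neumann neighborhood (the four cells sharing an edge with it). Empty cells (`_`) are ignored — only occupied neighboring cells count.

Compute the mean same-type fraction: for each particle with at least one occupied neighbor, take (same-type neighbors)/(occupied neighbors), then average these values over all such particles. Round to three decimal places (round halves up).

0.576

Row 0: (0,0)B 0/1 · (0,1)A 0/2 · (0,2)B 1/2
Row 1: (1,2)B 2/2 · (1,3)B 1/2
Row 2: (2,1)A 1/1 · (2,3)A 1/3 · (2,4)A 1/1
Row 3: (3,0)A 1/1 · (3,1)A 2/2 · (3,3)B 0/1
Sum over 11 particles: 0/1 + 0/2 + 1/2 + 2/2 + 1/2 + 1/1 + 1/3 + 1/1 + 1/1 + 2/2 + 0/1 = 19/3; mean = 19/3 ÷ 11 = 19/33 = 0.575757… → 0.576.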